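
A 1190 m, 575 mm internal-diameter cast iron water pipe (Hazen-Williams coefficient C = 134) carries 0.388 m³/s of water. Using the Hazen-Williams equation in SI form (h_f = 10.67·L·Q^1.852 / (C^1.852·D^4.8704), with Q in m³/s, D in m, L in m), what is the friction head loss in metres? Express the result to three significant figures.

h_f ≈ 3.74 m

h_f = 10.67·1190·0.388^1.852 / (134^1.852·0.575^4.8704) = 3.744 m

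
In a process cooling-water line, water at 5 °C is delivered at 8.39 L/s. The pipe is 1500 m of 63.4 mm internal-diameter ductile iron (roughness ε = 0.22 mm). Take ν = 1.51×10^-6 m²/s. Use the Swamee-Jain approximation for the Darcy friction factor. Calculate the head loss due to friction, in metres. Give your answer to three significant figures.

V = 4Q/(πD²) = 4·0.00839/(π·0.0634²) = 2.658 m/s
Re = VD/ν = 2.658·0.0634/1.51×10^-6 = 1.12×10^5 → turbulent
ε/D = 0.22/63.4 = 0.00347
Swamee-Jain: f = 0.02858
h_f = f(L/D)V²/(2g) = 0.02858·(1500/0.0634)·2.658²/(2·9.81) = 243.4 m

h_f ≈ 243 m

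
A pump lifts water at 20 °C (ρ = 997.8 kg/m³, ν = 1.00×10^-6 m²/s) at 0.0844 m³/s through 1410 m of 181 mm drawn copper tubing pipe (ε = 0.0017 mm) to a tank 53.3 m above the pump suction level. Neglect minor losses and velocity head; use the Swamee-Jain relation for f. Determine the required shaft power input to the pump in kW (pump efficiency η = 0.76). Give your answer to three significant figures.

P_shaft ≈ 118 kW

V = 4Q/(πD²) = 3.280 m/s; Re = 5.94×10^5; ε/D = 9.39×10^-6; f = 0.01287
h_f = f(L/D)V²/2g = 54.96 m
Total head H = z + h_f = 53.3 + 54.96 = 108.3 m
P_hyd = ρgQH = 997.8·9.81·0.0844·108.3 = 89.44 kW
P_shaft = P_hyd/η = 89.44/0.76 = 117.7 kW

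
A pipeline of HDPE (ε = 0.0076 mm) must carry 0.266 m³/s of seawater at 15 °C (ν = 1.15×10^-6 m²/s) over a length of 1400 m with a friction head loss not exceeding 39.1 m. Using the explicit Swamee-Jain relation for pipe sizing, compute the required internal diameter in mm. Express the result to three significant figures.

Swamee-Jain (Type III): D = 0.66·[ε^1.25·(LQ²/(gh_f))^4.75 + ν·Q^9.4·(L/(gh_f))^5.2]^0.04
LQ²/(gh_f) = 0.2583; L/(gh_f) = 3.650
Term 1 = ε^1.25·(…)^4.75 = 6.43×10^-10; Term 2 = ν·Q^9.4·(…)^5.2 = 3.79×10^-9
D = 0.66·(6.43×10^-10 + 3.79×10^-9)^0.04 = 0.3058 m = 306 mm
Check: V = 3.62 m/s, Re = 9.63×10^5, f = 0.01225, h_f = 37.5 m ≈ 39.1 m ✓

D ≈ 306 mm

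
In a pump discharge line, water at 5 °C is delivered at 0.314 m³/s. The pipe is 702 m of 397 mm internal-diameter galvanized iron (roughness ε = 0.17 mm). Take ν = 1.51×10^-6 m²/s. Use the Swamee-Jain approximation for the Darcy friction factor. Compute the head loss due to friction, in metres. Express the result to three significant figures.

h_f ≈ 9.89 m

V = 4Q/(πD²) = 4·0.314/(π·0.397²) = 2.537 m/s
Re = VD/ν = 2.537·0.397/1.51×10^-6 = 6.67×10^5 → turbulent
ε/D = 0.17/397 = 4.28×10^-4
Swamee-Jain: f = 0.01706
h_f = f(L/D)V²/(2g) = 0.01706·(702/0.397)·2.537²/(2·9.81) = 9.894 m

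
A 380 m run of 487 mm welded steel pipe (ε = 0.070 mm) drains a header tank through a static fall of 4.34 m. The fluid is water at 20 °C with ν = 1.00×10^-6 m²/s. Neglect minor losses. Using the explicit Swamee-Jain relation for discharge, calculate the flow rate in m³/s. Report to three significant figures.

Swamee-Jain (Type II): Q = -0.965·√(gD⁵h_f/L)·ln[ε/(3.7D) + √(3.17ν²L/(gD³h_f))]
√(gD⁵h_f/L) = √(9.81·0.487⁵·4.34/380) = 0.05540
ε/(3.7D) = 3.88×10^-5; √(3.17ν²L/(gD³h_f)) = 1.57×10^-5
Q = -0.965·0.05540·ln(5.450×10^-5) = 0.5248 m³/s
Check: V = 2.82 m/s, Re = 1.37×10^6, f = 0.01383, h_f = 4.37 m ≈ 4.34 m ✓

Q ≈ 0.525 m³/s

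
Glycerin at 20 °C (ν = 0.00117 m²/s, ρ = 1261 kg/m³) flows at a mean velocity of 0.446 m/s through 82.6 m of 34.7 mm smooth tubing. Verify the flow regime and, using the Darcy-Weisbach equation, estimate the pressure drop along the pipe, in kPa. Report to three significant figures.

Δp ≈ 1440 kPa

Re = VD/ν = 0.446·0.03470/0.00117 = 13.2 → laminar (Re < 2300)
f = 64/Re = 4.838
h_f = f(L/D)V²/(2g) = 4.838·(82.6/0.03470)·0.446²/(2·9.81) = 116.8 m
Δp = ρg·h_f = 1261·9.81·116.8 = 1444 kPa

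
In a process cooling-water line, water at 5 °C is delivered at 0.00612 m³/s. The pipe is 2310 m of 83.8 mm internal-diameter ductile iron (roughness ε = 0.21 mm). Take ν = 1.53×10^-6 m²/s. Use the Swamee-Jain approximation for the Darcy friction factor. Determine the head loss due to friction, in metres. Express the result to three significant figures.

h_f ≈ 47.5 m

V = 4Q/(πD²) = 4·0.00612/(π·0.0838²) = 1.110 m/s
Re = VD/ν = 1.110·0.0838/1.53×10^-6 = 6.08×10^4 → turbulent
ε/D = 0.21/83.8 = 0.00251
Swamee-Jain: f = 0.02746
h_f = f(L/D)V²/(2g) = 0.02746·(2310/0.0838)·1.110²/(2·9.81) = 47.51 m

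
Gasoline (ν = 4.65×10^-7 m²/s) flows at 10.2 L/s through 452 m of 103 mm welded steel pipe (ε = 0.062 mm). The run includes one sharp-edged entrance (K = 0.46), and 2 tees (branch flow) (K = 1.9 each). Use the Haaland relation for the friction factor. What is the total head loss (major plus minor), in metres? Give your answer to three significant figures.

V = 4Q/(πD²) = 1.224 m/s; V²/2g = 0.07638 m
Re = 2.71×10^5, ε/D = 6.02×10^-4 → f = 0.01875 (Haaland)
Major: h_f = f(L/D)·V²/2g = 0.01875·4388·0.07638 = 6.286 m
Minor: ΣK = 4.26; h_m = ΣK·V²/2g = 0.3254 m
Total H_L = 6.286 + 0.3254 = 6.612 m

H_L ≈ 6.61 m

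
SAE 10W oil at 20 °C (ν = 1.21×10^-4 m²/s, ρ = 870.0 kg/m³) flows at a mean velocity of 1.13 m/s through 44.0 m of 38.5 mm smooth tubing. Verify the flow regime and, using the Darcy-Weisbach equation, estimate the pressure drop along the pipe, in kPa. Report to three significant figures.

Δp ≈ 113 kPa

Re = VD/ν = 1.13·0.03850/1.21×10^-4 = 360 → laminar (Re < 2300)
f = 64/Re = 0.1780
h_f = f(L/D)V²/(2g) = 0.1780·(44.0/0.03850)·1.13²/(2·9.81) = 13.24 m
Δp = ρg·h_f = 870.0·9.81·13.24 = 113.0 kPa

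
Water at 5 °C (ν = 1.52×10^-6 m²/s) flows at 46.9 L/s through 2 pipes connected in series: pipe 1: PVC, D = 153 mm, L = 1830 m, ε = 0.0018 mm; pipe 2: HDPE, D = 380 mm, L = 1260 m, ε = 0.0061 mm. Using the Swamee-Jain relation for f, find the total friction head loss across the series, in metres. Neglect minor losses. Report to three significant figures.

Pipe 1: V = 2.551 m/s, Re = 2.57×10^5, ε/D = 1.18×10^-5, f = 0.01493, h_1 = f(L/D)V²/2g = 59.22 m
Pipe 2: V = 0.4135 m/s, Re = 1.03×10^5, ε/D = 1.61×10^-5, f = 0.01784, h_2 = f(L/D)V²/2g = 0.5156 m
Series → Q common, losses add: H = Σh = 59.74 m

H ≈ 59.7 m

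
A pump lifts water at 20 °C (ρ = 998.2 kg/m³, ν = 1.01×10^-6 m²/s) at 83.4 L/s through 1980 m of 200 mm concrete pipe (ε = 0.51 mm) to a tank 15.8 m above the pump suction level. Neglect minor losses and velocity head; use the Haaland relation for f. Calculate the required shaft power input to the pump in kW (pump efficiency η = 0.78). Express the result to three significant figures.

P_shaft ≈ 111 kW

V = 4Q/(πD²) = 2.655 m/s; Re = 5.26×10^5; ε/D = 0.00255; f = 0.02532
h_f = f(L/D)V²/2g = 90.04 m
Total head H = z + h_f = 15.8 + 90.04 = 105.8 m
P_hyd = ρgQH = 998.2·9.81·0.0834·105.8 = 86.44 kW
P_shaft = P_hyd/η = 86.44/0.78 = 110.8 kW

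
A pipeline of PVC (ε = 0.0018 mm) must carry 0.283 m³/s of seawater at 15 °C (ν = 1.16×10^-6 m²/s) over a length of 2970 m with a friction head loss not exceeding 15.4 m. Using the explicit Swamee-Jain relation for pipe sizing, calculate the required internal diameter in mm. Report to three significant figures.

D ≈ 442 mm

Swamee-Jain (Type III): D = 0.66·[ε^1.25·(LQ²/(gh_f))^4.75 + ν·Q^9.4·(L/(gh_f))^5.2]^0.04
LQ²/(gh_f) = 1.574; L/(gh_f) = 19.66
Term 1 = ε^1.25·(…)^4.75 = 5.70×10^-7; Term 2 = ν·Q^9.4·(…)^5.2 = 4.34×10^-5
D = 0.66·(5.70×10^-7 + 4.34×10^-5)^0.04 = 0.4419 m = 442 mm
Check: V = 1.85 m/s, Re = 7.03×10^5, f = 0.01241, h_f = 14.5 m ≈ 15.4 m ✓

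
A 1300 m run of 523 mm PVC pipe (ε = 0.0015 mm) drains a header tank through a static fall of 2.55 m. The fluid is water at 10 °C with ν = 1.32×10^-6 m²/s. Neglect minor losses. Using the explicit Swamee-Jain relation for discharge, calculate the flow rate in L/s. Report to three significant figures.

Q ≈ 265 L/s

Swamee-Jain (Type II): Q = -0.965·√(gD⁵h_f/L)·ln[ε/(3.7D) + √(3.17ν²L/(gD³h_f))]
√(gD⁵h_f/L) = √(9.81·0.523⁵·2.55/1300) = 0.02744
ε/(3.7D) = 7.75×10^-7; √(3.17ν²L/(gD³h_f)) = 4.48×10^-5
Q = -0.965·0.02744·ln(4.557×10^-5) = 0.2647 m³/s
Check: V = 1.23 m/s, Re = 4.88×10^5, f = 0.01319, h_f = 2.54 m ≈ 2.55 m ✓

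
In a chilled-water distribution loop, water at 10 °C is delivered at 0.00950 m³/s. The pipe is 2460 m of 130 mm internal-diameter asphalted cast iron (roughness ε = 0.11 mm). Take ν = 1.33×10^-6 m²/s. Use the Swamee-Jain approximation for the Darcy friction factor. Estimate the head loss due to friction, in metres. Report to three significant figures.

h_f ≈ 11.2 m

V = 4Q/(πD²) = 4·0.00950/(π·0.130²) = 0.7157 m/s
Re = VD/ν = 0.7157·0.130/1.33×10^-6 = 7.00×10^4 → turbulent
ε/D = 0.11/130 = 8.46×10^-4
Swamee-Jain: f = 0.02269
h_f = f(L/D)V²/(2g) = 0.02269·(2460/0.130)·0.7157²/(2·9.81) = 11.21 m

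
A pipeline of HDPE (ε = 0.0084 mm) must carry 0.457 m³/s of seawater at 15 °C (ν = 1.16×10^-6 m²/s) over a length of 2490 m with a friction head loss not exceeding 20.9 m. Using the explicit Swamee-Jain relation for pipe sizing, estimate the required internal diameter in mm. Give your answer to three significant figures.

D ≈ 481 mm

Swamee-Jain (Type III): D = 0.66·[ε^1.25·(LQ²/(gh_f))^4.75 + ν·Q^9.4·(L/(gh_f))^5.2]^0.04
LQ²/(gh_f) = 2.536; L/(gh_f) = 12.14
Term 1 = ε^1.25·(…)^4.75 = 3.76×10^-5; Term 2 = ν·Q^9.4·(…)^5.2 = 3.21×10^-4
D = 0.66·(3.76×10^-5 + 3.21×10^-4)^0.04 = 0.4805 m = 481 mm
Check: V = 2.52 m/s, Re = 1.04×10^6, f = 0.01195, h_f = 20.0 m ≈ 20.9 m ✓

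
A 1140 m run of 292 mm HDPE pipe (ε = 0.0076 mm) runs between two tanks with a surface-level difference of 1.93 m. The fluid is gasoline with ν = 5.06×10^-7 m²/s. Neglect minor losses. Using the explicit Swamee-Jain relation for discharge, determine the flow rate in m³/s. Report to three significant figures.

Q ≈ 0.0566 m³/s

Swamee-Jain (Type II): Q = -0.965·√(gD⁵h_f/L)·ln[ε/(3.7D) + √(3.17ν²L/(gD³h_f))]
√(gD⁵h_f/L) = √(9.81·0.292⁵·1.93/1140) = 0.005938
ε/(3.7D) = 7.03×10^-6; √(3.17ν²L/(gD³h_f)) = 4.43×10^-5
Q = -0.965·0.005938·ln(5.134×10^-5) = 0.05659 m³/s
Check: V = 0.845 m/s, Re = 4.88×10^5, f = 0.01355, h_f = 1.93 m ≈ 1.93 m ✓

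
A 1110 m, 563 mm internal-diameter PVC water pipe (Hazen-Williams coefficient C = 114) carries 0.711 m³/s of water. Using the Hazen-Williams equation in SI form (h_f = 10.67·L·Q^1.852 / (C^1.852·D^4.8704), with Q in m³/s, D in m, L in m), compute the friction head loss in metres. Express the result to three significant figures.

h_f ≈ 16.0 m

h_f = 10.67·1110·0.711^1.852 / (114^1.852·0.563^4.8704) = 16.03 m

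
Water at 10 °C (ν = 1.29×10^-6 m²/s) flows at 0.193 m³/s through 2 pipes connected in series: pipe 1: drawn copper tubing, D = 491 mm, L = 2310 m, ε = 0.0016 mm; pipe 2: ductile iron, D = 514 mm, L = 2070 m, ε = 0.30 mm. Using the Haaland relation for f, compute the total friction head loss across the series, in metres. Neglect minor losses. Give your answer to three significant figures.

H ≈ 6.67 m

Pipe 1: V = 1.019 m/s, Re = 3.88×10^5, ε/D = 3.26×10^-6, f = 0.01371, h_1 = f(L/D)V²/2g = 3.415 m
Pipe 2: V = 0.9301 m/s, Re = 3.71×10^5, ε/D = 5.84×10^-4, f = 0.01833, h_2 = f(L/D)V²/2g = 3.255 m
Series → Q common, losses add: H = Σh = 6.670 m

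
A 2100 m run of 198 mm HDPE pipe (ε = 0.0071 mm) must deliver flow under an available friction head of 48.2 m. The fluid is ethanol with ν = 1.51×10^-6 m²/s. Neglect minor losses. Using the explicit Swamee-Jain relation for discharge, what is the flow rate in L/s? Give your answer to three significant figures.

Q ≈ 76.0 L/s

Swamee-Jain (Type II): Q = -0.965·√(gD⁵h_f/L)·ln[ε/(3.7D) + √(3.17ν²L/(gD³h_f))]
√(gD⁵h_f/L) = √(9.81·0.198⁵·48.2/2100) = 0.008278
ε/(3.7D) = 9.69×10^-6; √(3.17ν²L/(gD³h_f)) = 6.43×10^-5
Q = -0.965·0.008278·ln(7.400×10^-5) = 0.07598 m³/s
Check: V = 2.47 m/s, Re = 3.24×10^5, f = 0.01460, h_f = 48.1 m ≈ 48.2 m ✓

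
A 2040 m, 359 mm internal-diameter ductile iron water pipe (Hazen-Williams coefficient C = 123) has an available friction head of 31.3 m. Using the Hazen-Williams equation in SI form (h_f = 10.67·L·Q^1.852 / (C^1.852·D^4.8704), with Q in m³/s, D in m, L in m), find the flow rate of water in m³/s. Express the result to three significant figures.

Q ≈ 0.243 m³/s

Rearranging: Q = [h_f·C^1.852·D^4.8704 / (10.67·L)]^(1/1.852)
Q = [31.3·123^1.852·0.359^4.8704 / (10.67·2040)]^0.540 = 0.2428 m³/s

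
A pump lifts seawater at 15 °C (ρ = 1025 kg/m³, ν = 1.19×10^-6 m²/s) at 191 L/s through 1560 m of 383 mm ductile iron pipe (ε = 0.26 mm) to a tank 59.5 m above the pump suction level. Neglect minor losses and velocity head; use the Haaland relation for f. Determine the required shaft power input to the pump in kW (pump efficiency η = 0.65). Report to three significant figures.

P_shaft ≈ 207 kW

V = 4Q/(πD²) = 1.658 m/s; Re = 5.34×10^5; ε/D = 6.79×10^-4; f = 0.01859
h_f = f(L/D)V²/2g = 10.61 m
Total head H = z + h_f = 59.5 + 10.61 = 70.11 m
P_hyd = ρgQH = 1025·9.81·0.191·70.11 = 134.6 kW
P_shaft = P_hyd/η = 134.6/0.65 = 207.1 kW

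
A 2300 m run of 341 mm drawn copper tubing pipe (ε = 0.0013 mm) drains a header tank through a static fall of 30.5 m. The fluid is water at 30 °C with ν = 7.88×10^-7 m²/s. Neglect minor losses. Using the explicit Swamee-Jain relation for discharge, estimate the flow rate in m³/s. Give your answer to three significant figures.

Swamee-Jain (Type II): Q = -0.965·√(gD⁵h_f/L)·ln[ε/(3.7D) + √(3.17ν²L/(gD³h_f))]
√(gD⁵h_f/L) = √(9.81·0.341⁵·30.5/2300) = 0.02449
ε/(3.7D) = 1.03×10^-6; √(3.17ν²L/(gD³h_f)) = 1.95×10^-5
Q = -0.965·0.02449·ln(2.056×10^-5) = 0.2551 m³/s
Check: V = 2.79 m/s, Re = 1.21×10^6, f = 0.01135, h_f = 30.4 m ≈ 30.5 m ✓

Q ≈ 0.255 m³/s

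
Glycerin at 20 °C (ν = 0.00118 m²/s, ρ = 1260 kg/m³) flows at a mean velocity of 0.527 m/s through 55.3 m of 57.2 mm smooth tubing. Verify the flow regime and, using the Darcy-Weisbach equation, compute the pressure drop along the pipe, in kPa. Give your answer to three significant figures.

Δp ≈ 424 kPa

Re = VD/ν = 0.527·0.05720/0.00118 = 25.5 → laminar (Re < 2300)
f = 64/Re = 2.505
h_f = f(L/D)V²/(2g) = 2.505·(55.3/0.05720)·0.527²/(2·9.81) = 34.29 m
Δp = ρg·h_f = 1260·9.81·34.29 = 423.8 kPa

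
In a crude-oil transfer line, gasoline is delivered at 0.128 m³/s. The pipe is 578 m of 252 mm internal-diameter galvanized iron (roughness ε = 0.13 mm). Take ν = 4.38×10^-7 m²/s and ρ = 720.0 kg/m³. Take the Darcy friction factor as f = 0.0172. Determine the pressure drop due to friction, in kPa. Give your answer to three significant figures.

Δp ≈ 93.5 kPa

V = 4Q/(πD²) = 4·0.128/(π·0.252²) = 2.566 m/s
h_f = f(L/D)V²/(2g) = 0.01720·(578/0.252)·2.566²/(2·9.81) = 13.24 m
Δp = ρg·h_f = 720.0·9.81·13.24 = 93.54 kPa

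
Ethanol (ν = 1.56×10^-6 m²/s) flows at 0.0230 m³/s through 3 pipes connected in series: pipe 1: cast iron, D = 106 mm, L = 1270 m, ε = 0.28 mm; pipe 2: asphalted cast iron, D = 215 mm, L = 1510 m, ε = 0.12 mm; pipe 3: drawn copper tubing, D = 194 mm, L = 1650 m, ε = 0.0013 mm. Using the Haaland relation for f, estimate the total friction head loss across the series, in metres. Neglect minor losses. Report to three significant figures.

H ≈ 116 m

Pipe 1: V = 2.606 m/s, Re = 1.77×10^5, ε/D = 0.00264, f = 0.02604, h_1 = f(L/D)V²/2g = 108.0 m
Pipe 2: V = 0.6335 m/s, Re = 8.73×10^4, ε/D = 5.58×10^-4, f = 0.02066, h_2 = f(L/D)V²/2g = 2.968 m
Pipe 3: V = 0.7781 m/s, Re = 9.68×10^4, ε/D = 6.70×10^-6, f = 0.01797, h_3 = f(L/D)V²/2g = 4.716 m
Series → Q common, losses add: H = Σh = 115.7 m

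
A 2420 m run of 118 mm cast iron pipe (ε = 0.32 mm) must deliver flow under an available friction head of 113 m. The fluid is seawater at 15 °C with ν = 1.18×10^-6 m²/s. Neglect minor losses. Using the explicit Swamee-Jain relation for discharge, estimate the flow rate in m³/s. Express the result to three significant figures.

Swamee-Jain (Type II): Q = -0.965·√(gD⁵h_f/L)·ln[ε/(3.7D) + √(3.17ν²L/(gD³h_f))]
√(gD⁵h_f/L) = √(9.81·0.118⁵·113/2420) = 0.003237
ε/(3.7D) = 7.33×10^-4; √(3.17ν²L/(gD³h_f)) = 7.66×10^-5
Q = -0.965·0.003237·ln(8.095×10^-4) = 0.02224 m³/s
Check: V = 2.03 m/s, Re = 2.03×10^5, f = 0.02633, h_f = 114 m ≈ 113 m ✓

Q ≈ 0.0222 m³/s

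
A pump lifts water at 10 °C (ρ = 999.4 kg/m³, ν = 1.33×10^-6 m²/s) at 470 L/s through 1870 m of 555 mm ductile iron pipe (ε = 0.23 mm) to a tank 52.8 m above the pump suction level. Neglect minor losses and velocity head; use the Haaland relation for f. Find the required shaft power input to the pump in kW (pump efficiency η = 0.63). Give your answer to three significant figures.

P_shaft ≈ 465 kW

V = 4Q/(πD²) = 1.943 m/s; Re = 8.11×10^5; ε/D = 4.14×10^-4; f = 0.01666
h_f = f(L/D)V²/2g = 10.80 m
Total head H = z + h_f = 52.8 + 10.80 = 63.60 m
P_hyd = ρgQH = 999.4·9.81·0.470·63.60 = 293.1 kW
P_shaft = P_hyd/η = 293.1/0.63 = 465.2 kW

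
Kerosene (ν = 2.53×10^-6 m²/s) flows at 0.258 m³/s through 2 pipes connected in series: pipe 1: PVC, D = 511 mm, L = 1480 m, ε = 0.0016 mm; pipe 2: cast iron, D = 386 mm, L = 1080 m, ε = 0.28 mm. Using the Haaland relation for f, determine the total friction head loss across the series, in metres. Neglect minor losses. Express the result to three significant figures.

H ≈ 16.8 m

Pipe 1: V = 1.258 m/s, Re = 2.54×10^5, ε/D = 3.13×10^-6, f = 0.01482, h_1 = f(L/D)V²/2g = 3.463 m
Pipe 2: V = 2.205 m/s, Re = 3.36×10^5, ε/D = 7.25×10^-4, f = 0.01917, h_2 = f(L/D)V²/2g = 13.29 m
Series → Q common, losses add: H = Σh = 16.75 m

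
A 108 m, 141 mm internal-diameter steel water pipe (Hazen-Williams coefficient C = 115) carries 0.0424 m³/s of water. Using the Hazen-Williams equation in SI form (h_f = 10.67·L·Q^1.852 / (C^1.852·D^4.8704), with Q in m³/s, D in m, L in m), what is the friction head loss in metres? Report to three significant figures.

h_f = 10.67·108·0.0424^1.852 / (115^1.852·0.141^4.8704) = 7.026 m

h_f ≈ 7.03 m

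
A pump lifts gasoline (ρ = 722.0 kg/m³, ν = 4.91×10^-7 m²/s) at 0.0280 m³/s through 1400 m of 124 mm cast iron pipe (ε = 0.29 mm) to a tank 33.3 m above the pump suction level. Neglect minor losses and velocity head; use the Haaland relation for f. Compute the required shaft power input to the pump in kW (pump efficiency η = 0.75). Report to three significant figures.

V = 4Q/(πD²) = 2.319 m/s; Re = 5.86×10^5; ε/D = 0.00234; f = 0.02472
h_f = f(L/D)V²/2g = 76.48 m
Total head H = z + h_f = 33.3 + 76.48 = 109.8 m
P_hyd = ρgQH = 722.0·9.81·0.0280·109.8 = 21.77 kW
P_shaft = P_hyd/η = 21.77/0.75 = 29.03 kW

P_shaft ≈ 29.0 kW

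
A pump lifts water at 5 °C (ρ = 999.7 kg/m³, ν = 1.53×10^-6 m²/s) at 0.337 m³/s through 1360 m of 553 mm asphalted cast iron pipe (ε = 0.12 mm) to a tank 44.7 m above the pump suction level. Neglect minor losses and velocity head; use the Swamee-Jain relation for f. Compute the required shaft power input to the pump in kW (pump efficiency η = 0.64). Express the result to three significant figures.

P_shaft ≈ 251 kW

V = 4Q/(πD²) = 1.403 m/s; Re = 5.07×10^5; ε/D = 2.17×10^-4; f = 0.01565
h_f = f(L/D)V²/2g = 3.862 m
Total head H = z + h_f = 44.7 + 3.862 = 48.56 m
P_hyd = ρgQH = 999.7·9.81·0.337·48.56 = 160.5 kW
P_shaft = P_hyd/η = 160.5/0.64 = 250.8 kW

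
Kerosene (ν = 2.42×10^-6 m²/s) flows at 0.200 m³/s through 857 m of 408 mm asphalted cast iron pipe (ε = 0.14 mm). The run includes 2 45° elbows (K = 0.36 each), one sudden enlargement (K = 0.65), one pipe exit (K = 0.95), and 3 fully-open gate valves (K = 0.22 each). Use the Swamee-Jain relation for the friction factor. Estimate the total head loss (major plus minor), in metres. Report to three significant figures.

H_L ≈ 4.76 m

V = 4Q/(πD²) = 1.530 m/s; V²/2g = 0.1193 m
Re = 2.58×10^5, ε/D = 3.43×10^-4 → f = 0.01760 (Swamee-Jain)
Major: h_f = f(L/D)·V²/2g = 0.01760·2100·0.1193 = 4.408 m
Minor: ΣK = 2.98; h_m = ΣK·V²/2g = 0.3554 m
Total H_L = 4.408 + 0.3554 = 4.764 m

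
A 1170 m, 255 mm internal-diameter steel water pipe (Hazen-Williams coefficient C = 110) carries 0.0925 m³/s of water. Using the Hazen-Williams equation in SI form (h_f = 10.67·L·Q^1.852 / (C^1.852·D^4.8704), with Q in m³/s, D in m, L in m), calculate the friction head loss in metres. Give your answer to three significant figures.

h_f = 10.67·1170·0.0925^1.852 / (110^1.852·0.255^4.8704) = 19.56 m

h_f ≈ 19.6 m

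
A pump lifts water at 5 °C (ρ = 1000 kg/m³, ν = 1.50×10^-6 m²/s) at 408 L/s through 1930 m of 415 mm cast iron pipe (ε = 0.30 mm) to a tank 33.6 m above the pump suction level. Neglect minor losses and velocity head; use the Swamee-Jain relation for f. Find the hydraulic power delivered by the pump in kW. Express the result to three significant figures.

P_hyd ≈ 296 kW

V = 4Q/(πD²) = 3.016 m/s; Re = 8.35×10^5; ε/D = 7.23×10^-4; f = 0.01873
h_f = f(L/D)V²/2g = 40.40 m
Total head H = z + h_f = 33.6 + 40.40 = 74.00 m
P_hyd = ρgQH = 1000·9.81·0.408·74.00 = 296.2 kW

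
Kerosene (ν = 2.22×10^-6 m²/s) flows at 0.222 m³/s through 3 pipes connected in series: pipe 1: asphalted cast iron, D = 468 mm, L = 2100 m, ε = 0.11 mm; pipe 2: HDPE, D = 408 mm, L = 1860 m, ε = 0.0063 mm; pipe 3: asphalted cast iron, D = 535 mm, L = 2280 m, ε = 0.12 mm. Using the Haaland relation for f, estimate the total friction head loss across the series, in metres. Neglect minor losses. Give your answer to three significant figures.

Pipe 1: V = 1.291 m/s, Re = 2.72×10^5, ε/D = 2.35×10^-4, f = 0.01650, h_1 = f(L/D)V²/2g = 6.285 m
Pipe 2: V = 1.698 m/s, Re = 3.12×10^5, ε/D = 1.54×10^-5, f = 0.01437, h_2 = f(L/D)V²/2g = 9.625 m
Pipe 3: V = 0.9875 m/s, Re = 2.38×10^5, ε/D = 2.24×10^-4, f = 0.01667, h_3 = f(L/D)V²/2g = 3.532 m
Series → Q common, losses add: H = Σh = 19.44 m

H ≈ 19.4 m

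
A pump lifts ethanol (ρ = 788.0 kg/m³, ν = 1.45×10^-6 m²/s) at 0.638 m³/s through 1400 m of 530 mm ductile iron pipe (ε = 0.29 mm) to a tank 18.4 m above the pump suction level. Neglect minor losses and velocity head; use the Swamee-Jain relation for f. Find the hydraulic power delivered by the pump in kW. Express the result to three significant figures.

V = 4Q/(πD²) = 2.892 m/s; Re = 1.06×10^6; ε/D = 5.47×10^-4; f = 0.01758
h_f = f(L/D)V²/2g = 19.80 m
Total head H = z + h_f = 18.4 + 19.80 = 38.20 m
P_hyd = ρgQH = 788.0·9.81·0.638·38.20 = 188.4 kW

P_hyd ≈ 188 kW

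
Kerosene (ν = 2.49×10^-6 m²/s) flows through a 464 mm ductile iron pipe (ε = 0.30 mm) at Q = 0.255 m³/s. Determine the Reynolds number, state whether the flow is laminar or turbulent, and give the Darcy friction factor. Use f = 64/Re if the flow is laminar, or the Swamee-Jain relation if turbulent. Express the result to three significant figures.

V = 4Q/(πD²) = 1.508 m/s
Re = VD/ν = 1.508·0.464/2.49×10^-6 = 2.81×10^5
Re > 4000 → turbulent; ε/D = 6.47×10^-4
Swamee-Jain: f = 0.01920

Re ≈ 2.81×10^5; turbulent; f ≈ 0.0192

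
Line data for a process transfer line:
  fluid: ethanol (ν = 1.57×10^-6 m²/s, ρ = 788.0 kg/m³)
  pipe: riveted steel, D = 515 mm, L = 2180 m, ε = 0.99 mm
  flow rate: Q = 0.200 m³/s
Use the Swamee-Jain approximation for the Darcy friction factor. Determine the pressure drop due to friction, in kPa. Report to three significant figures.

Δp ≈ 36.8 kPa

V = 4Q/(πD²) = 4·0.200/(π·0.515²) = 0.9601 m/s
Re = VD/ν = 0.9601·0.515/1.57×10^-6 = 3.15×10^5 → turbulent
ε/D = 0.99/515 = 0.00192
Swamee-Jain: f = 0.02391
h_f = f(L/D)V²/(2g) = 0.02391·(2180/0.515)·0.9601²/(2·9.81) = 4.756 m
Δp = ρg·h_f = 788.0·9.81·4.756 = 36.76 kPa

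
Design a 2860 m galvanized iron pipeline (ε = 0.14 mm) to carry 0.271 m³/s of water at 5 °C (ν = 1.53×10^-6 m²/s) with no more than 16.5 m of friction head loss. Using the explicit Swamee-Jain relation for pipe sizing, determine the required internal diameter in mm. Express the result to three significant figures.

D ≈ 451 mm

Swamee-Jain (Type III): D = 0.66·[ε^1.25·(LQ²/(gh_f))^4.75 + ν·Q^9.4·(L/(gh_f))^5.2]^0.04
LQ²/(gh_f) = 1.298; L/(gh_f) = 17.67
Term 1 = ε^1.25·(…)^4.75 = 5.25×10^-5; Term 2 = ν·Q^9.4·(…)^5.2 = 2.19×10^-5
D = 0.66·(5.25×10^-5 + 2.19×10^-5)^0.04 = 0.4512 m = 451 mm
Check: V = 1.69 m/s, Re = 5.00×10^5, f = 0.01645, h_f = 15.3 m ≈ 16.5 m ✓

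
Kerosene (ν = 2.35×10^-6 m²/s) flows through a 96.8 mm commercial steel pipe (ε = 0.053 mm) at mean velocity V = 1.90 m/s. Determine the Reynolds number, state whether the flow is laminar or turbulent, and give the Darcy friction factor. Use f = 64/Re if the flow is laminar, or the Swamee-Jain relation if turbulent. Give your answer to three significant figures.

Re = VD/ν = 1.900·0.0968/2.35×10^-6 = 7.83×10^4
Re > 4000 → turbulent; ε/D = 5.48×10^-4
Swamee-Jain: f = 0.02129

Re ≈ 7.83×10^4; turbulent; f ≈ 0.0213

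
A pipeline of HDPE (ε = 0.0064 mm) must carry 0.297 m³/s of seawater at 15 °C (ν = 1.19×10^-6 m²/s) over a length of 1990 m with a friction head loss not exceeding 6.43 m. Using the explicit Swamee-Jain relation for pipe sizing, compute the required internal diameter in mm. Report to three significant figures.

D ≈ 498 mm

Swamee-Jain (Type III): D = 0.66·[ε^1.25·(LQ²/(gh_f))^4.75 + ν·Q^9.4·(L/(gh_f))^5.2]^0.04
LQ²/(gh_f) = 2.783; L/(gh_f) = 31.55
Term 1 = ε^1.25·(…)^4.75 = 4.16×10^-5; Term 2 = ν·Q^9.4·(…)^5.2 = 8.21×10^-4
D = 0.66·(4.16×10^-5 + 8.21×10^-4)^0.04 = 0.4977 m = 498 mm
Check: V = 1.53 m/s, Re = 6.38×10^5, f = 0.01278, h_f = 6.07 m ≈ 6.43 m ✓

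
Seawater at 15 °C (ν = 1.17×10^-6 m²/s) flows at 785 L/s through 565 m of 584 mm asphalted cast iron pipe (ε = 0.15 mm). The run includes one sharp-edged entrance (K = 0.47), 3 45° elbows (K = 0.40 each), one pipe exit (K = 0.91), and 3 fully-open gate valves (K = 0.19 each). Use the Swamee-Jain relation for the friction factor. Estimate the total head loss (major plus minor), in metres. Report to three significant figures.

V = 4Q/(πD²) = 2.931 m/s; V²/2g = 0.4377 m
Re = 1.46×10^6, ε/D = 2.57×10^-4 → f = 0.01511 (Swamee-Jain)
Major: h_f = f(L/D)·V²/2g = 0.01511·967.5·0.4377 = 6.400 m
Minor: ΣK = 3.15; h_m = ΣK·V²/2g = 1.379 m
Total H_L = 6.400 + 1.379 = 7.779 m

H_L ≈ 7.78 m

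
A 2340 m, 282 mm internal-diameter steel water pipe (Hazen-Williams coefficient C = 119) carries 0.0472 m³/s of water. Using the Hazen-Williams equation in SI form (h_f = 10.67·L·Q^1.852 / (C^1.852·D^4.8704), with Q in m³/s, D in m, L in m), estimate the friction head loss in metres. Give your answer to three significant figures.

h_f = 10.67·2340·0.0472^1.852 / (119^1.852·0.282^4.8704) = 5.958 m

h_f ≈ 5.96 m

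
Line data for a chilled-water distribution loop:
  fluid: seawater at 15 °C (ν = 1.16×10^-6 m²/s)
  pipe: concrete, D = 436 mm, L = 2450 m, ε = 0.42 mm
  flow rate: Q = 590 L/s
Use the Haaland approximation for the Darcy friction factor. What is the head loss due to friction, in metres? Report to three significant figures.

V = 4Q/(πD²) = 4·0.590/(π·0.436²) = 3.952 m/s
Re = VD/ν = 3.952·0.436/1.16×10^-6 = 1.49×10^6 → turbulent
ε/D = 0.42/436 = 9.63×10^-4
Haaland: f = 0.01968
h_f = f(L/D)V²/(2g) = 0.01968·(2450/0.436)·3.952²/(2·9.81) = 88.03 m

h_f ≈ 88.0 m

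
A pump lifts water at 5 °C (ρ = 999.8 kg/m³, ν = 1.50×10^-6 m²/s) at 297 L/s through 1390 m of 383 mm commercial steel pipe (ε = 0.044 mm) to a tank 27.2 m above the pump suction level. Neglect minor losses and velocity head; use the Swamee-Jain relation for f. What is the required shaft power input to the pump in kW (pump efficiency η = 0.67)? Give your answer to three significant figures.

P_shaft ≈ 194 kW

V = 4Q/(πD²) = 2.578 m/s; Re = 6.58×10^5; ε/D = 1.15×10^-4; f = 0.01423
h_f = f(L/D)V²/2g = 17.49 m
Total head H = z + h_f = 27.2 + 17.49 = 44.69 m
P_hyd = ρgQH = 999.8·9.81·0.297·44.69 = 130.2 kW
P_shaft = P_hyd/η = 130.2/0.67 = 194.3 kW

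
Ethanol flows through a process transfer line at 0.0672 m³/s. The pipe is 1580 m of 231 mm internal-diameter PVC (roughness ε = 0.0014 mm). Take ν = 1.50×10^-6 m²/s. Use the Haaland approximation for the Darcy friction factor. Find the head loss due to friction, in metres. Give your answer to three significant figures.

h_f ≈ 13.4 m

V = 4Q/(πD²) = 4·0.0672/(π·0.231²) = 1.603 m/s
Re = VD/ν = 1.603·0.231/1.50×10^-6 = 2.47×10^5 → turbulent
ε/D = 0.0014/231 = 6.06×10^-6
Haaland: f = 0.01492
h_f = f(L/D)V²/(2g) = 0.01492·(1580/0.231)·1.603²/(2·9.81) = 13.37 m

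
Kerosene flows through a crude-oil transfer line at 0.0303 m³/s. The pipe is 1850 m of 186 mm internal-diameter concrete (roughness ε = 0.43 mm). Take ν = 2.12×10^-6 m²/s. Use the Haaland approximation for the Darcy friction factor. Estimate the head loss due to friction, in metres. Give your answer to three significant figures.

V = 4Q/(πD²) = 4·0.0303/(π·0.186²) = 1.115 m/s
Re = VD/ν = 1.115·0.186/2.12×10^-6 = 9.78×10^4 → turbulent
ε/D = 0.43/186 = 0.00231
Haaland: f = 0.02581
h_f = f(L/D)V²/(2g) = 0.02581·(1850/0.186)·1.115²/(2·9.81) = 16.27 m

h_f ≈ 16.3 m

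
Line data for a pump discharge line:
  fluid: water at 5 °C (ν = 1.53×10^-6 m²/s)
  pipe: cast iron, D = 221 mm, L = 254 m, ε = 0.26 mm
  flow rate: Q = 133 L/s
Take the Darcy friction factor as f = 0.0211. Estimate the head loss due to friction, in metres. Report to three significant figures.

h_f ≈ 14.9 m

V = 4Q/(πD²) = 4·0.133/(π·0.221²) = 3.467 m/s
h_f = f(L/D)V²/(2g) = 0.02110·(254/0.221)·3.467²/(2·9.81) = 14.86 m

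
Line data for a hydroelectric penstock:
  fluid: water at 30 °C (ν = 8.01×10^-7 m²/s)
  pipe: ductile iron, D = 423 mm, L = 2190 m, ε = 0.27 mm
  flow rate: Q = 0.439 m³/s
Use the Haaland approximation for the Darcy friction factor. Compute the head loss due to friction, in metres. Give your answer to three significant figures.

h_f ≈ 46.1 m

V = 4Q/(πD²) = 4·0.439/(π·0.423²) = 3.124 m/s
Re = VD/ν = 3.124·0.423/8.01×10^-7 = 1.65×10^6 → turbulent
ε/D = 0.27/423 = 6.38×10^-4
Haaland: f = 0.01792
h_f = f(L/D)V²/(2g) = 0.01792·(2190/0.423)·3.124²/(2·9.81) = 46.13 m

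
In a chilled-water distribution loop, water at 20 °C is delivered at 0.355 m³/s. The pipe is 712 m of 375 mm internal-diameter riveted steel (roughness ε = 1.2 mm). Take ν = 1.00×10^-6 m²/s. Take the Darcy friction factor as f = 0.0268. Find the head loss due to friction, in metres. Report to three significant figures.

h_f ≈ 26.8 m

V = 4Q/(πD²) = 4·0.355/(π·0.375²) = 3.214 m/s
h_f = f(L/D)V²/(2g) = 0.02680·(712/0.375)·3.214²/(2·9.81) = 26.79 m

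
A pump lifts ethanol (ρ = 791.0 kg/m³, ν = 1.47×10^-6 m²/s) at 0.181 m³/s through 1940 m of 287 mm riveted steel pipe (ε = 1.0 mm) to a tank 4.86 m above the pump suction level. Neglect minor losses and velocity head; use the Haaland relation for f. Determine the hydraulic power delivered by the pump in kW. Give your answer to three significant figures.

P_hyd ≈ 111 kW

V = 4Q/(πD²) = 2.798 m/s; Re = 5.46×10^5; ε/D = 0.00348; f = 0.02756
h_f = f(L/D)V²/2g = 74.32 m
Total head H = z + h_f = 4.86 + 74.32 = 79.18 m
P_hyd = ρgQH = 791.0·9.81·0.181·79.18 = 111.2 kW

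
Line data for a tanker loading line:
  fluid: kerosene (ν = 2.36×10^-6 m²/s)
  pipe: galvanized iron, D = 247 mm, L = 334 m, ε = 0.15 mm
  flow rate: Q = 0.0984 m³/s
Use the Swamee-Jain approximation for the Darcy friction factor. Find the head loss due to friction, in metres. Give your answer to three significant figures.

h_f ≈ 5.63 m

V = 4Q/(πD²) = 4·0.0984/(π·0.247²) = 2.054 m/s
Re = VD/ν = 2.054·0.247/2.36×10^-6 = 2.15×10^5 → turbulent
ε/D = 0.15/247 = 6.07×10^-4
Swamee-Jain: f = 0.01937
h_f = f(L/D)V²/(2g) = 0.01937·(334/0.247)·2.054²/(2·9.81) = 5.629 m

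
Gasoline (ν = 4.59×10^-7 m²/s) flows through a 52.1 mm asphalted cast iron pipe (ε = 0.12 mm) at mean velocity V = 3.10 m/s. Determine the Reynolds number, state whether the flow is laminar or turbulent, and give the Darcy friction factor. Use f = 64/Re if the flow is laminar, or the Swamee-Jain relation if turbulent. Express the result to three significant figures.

Re ≈ 3.52×10^5; turbulent; f ≈ 0.0249

Re = VD/ν = 3.100·0.0521/4.59×10^-7 = 3.52×10^5
Re > 4000 → turbulent; ε/D = 0.00230
Swamee-Jain: f = 0.02493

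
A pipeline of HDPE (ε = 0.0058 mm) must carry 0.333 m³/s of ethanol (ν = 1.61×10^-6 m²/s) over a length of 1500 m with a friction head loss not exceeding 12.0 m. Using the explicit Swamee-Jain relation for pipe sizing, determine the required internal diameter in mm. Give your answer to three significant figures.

D ≈ 436 mm

Swamee-Jain (Type III): D = 0.66·[ε^1.25·(LQ²/(gh_f))^4.75 + ν·Q^9.4·(L/(gh_f))^5.2]^0.04
LQ²/(gh_f) = 1.413; L/(gh_f) = 12.74
Term 1 = ε^1.25·(…)^4.75 = 1.47×10^-6; Term 2 = ν·Q^9.4·(…)^5.2 = 2.92×10^-5
D = 0.66·(1.47×10^-6 + 2.92×10^-5)^0.04 = 0.4355 m = 436 mm
Check: V = 2.24 m/s, Re = 6.05×10^5, f = 0.01290, h_f = 11.3 m ≈ 12.0 m ✓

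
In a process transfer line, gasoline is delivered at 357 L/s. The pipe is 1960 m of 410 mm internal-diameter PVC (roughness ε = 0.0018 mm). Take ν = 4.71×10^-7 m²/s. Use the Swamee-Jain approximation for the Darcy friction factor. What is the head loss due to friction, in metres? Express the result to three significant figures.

h_f ≈ 18.3 m

V = 4Q/(πD²) = 4·0.357/(π·0.410²) = 2.704 m/s
Re = VD/ν = 2.704·0.410/4.71×10^-7 = 2.35×10^6 → turbulent
ε/D = 0.0018/410 = 4.39×10^-6
Swamee-Jain: f = 0.01029
h_f = f(L/D)V²/(2g) = 0.01029·(1960/0.410)·2.704²/(2·9.81) = 18.33 m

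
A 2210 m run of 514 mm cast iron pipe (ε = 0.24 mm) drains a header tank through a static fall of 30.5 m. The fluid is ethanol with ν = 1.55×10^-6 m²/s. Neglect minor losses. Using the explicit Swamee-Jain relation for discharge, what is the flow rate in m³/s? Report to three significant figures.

Q ≈ 0.594 m³/s

Swamee-Jain (Type II): Q = -0.965·√(gD⁵h_f/L)·ln[ε/(3.7D) + √(3.17ν²L/(gD³h_f))]
√(gD⁵h_f/L) = √(9.81·0.514⁵·30.5/2210) = 0.06969
ε/(3.7D) = 1.26×10^-4; √(3.17ν²L/(gD³h_f)) = 2.04×10^-5
Q = -0.965·0.06969·ln(1.465×10^-4) = 0.5937 m³/s
Check: V = 2.86 m/s, Re = 9.49×10^5, f = 0.01710, h_f = 30.7 m ≈ 30.5 m ✓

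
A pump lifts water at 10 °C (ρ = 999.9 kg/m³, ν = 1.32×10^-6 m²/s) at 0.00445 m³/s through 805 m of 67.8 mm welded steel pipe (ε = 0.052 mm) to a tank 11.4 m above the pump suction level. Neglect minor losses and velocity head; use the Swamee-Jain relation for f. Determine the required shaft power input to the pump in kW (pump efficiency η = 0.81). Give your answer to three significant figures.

V = 4Q/(πD²) = 1.233 m/s; Re = 6.33×10^4; ε/D = 7.67×10^-4; f = 0.02271
h_f = f(L/D)V²/2g = 20.88 m
Total head H = z + h_f = 11.4 + 20.88 = 32.28 m
P_hyd = ρgQH = 999.9·9.81·0.00445·32.28 = 1.409 kW
P_shaft = P_hyd/η = 1.409/0.81 = 1.740 kW

P_shaft ≈ 1.74 kW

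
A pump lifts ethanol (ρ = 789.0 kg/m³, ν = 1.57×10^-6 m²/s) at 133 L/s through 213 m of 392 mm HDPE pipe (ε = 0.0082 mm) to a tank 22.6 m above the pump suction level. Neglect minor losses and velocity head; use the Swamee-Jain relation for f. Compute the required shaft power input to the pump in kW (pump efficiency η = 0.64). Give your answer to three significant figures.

V = 4Q/(πD²) = 1.102 m/s; Re = 2.75×10^5; ε/D = 2.09×10^-5; f = 0.01484
h_f = f(L/D)V²/2g = 0.4992 m
Total head H = z + h_f = 22.6 + 0.4992 = 23.10 m
P_hyd = ρgQH = 789.0·9.81·0.133·23.10 = 23.78 kW
P_shaft = P_hyd/η = 23.78/0.64 = 37.15 kW

P_shaft ≈ 37.2 kW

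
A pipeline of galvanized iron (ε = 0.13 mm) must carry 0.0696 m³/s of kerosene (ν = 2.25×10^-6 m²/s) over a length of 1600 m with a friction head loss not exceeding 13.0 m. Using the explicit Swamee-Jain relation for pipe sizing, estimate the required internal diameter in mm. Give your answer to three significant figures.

Swamee-Jain (Type III): D = 0.66·[ε^1.25·(LQ²/(gh_f))^4.75 + ν·Q^9.4·(L/(gh_f))^5.2]^0.04
LQ²/(gh_f) = 0.06078; L/(gh_f) = 12.55
Term 1 = ε^1.25·(…)^4.75 = 2.32×10^-11; Term 2 = ν·Q^9.4·(…)^5.2 = 1.53×10^-11
D = 0.66·(2.32×10^-11 + 1.53×10^-11)^0.04 = 0.2529 m = 253 mm
Check: V = 1.39 m/s, Re = 1.56×10^5, f = 0.01947, h_f = 12.0 m ≈ 13.0 m ✓

D ≈ 253 mm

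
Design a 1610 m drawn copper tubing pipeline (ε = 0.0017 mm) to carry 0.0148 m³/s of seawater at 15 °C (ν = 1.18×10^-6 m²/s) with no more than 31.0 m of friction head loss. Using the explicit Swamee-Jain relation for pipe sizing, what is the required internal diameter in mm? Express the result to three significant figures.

D ≈ 111 mm

Swamee-Jain (Type III): D = 0.66·[ε^1.25·(LQ²/(gh_f))^4.75 + ν·Q^9.4·(L/(gh_f))^5.2]^0.04
LQ²/(gh_f) = 0.001160; L/(gh_f) = 5.294
Term 1 = ε^1.25·(…)^4.75 = 6.98×10^-22; Term 2 = ν·Q^9.4·(…)^5.2 = 4.33×10^-20
D = 0.66·(6.98×10^-22 + 4.33×10^-20)^0.04 = 0.1110 m = 111 mm
Check: V = 1.53 m/s, Re = 1.44×10^5, f = 0.01669, h_f = 28.9 m ≈ 31.0 m ✓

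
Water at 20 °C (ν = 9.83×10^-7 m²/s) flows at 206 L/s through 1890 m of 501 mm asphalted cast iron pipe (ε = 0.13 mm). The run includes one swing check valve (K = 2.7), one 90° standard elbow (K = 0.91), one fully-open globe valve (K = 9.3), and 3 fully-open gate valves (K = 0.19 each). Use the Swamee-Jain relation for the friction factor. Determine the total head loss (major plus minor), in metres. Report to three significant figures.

V = 4Q/(πD²) = 1.045 m/s; V²/2g = 0.05566 m
Re = 5.33×10^5, ε/D = 2.59×10^-4 → f = 0.01597 (Swamee-Jain)
Major: h_f = f(L/D)·V²/2g = 0.01597·3772·0.05566 = 3.352 m
Minor: ΣK = 13.5; h_m = ΣK·V²/2g = 0.7502 m
Total H_L = 3.352 + 0.7502 = 4.103 m

H_L ≈ 4.10 m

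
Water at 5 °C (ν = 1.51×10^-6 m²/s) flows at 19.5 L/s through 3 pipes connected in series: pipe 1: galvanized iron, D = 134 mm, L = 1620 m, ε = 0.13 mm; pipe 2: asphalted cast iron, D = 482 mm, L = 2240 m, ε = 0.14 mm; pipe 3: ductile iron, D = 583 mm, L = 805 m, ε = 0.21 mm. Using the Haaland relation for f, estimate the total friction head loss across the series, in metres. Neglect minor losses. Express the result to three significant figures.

H ≈ 25.4 m

Pipe 1: V = 1.383 m/s, Re = 1.23×10^5, ε/D = 9.70×10^-4, f = 0.02148, h_1 = f(L/D)V²/2g = 25.31 m
Pipe 2: V = 0.1069 m/s, Re = 3.41×10^4, ε/D = 2.90×10^-4, f = 0.02332, h_2 = f(L/D)V²/2g = 0.06308 m
Pipe 3: V = 0.07305 m/s, Re = 2.82×10^4, ε/D = 3.60×10^-4, f = 0.02445, h_3 = f(L/D)V²/2g = 0.009181 m
Series → Q common, losses add: H = Σh = 25.38 m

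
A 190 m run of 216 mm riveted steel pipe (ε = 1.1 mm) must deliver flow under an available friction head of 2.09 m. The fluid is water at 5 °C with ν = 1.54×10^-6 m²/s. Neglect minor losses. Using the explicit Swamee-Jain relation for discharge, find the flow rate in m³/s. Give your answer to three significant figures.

Q ≈ 0.0449 m³/s

Swamee-Jain (Type II): Q = -0.965·√(gD⁵h_f/L)·ln[ε/(3.7D) + √(3.17ν²L/(gD³h_f))]
√(gD⁵h_f/L) = √(9.81·0.216⁵·2.09/190) = 0.007123
ε/(3.7D) = 0.00138; √(3.17ν²L/(gD³h_f)) = 8.31×10^-5
Q = -0.965·0.007123·ln(0.001460) = 0.04488 m³/s
Check: V = 1.22 m/s, Re = 1.72×10^5, f = 0.03127, h_f = 2.10 m ≈ 2.09 m ✓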